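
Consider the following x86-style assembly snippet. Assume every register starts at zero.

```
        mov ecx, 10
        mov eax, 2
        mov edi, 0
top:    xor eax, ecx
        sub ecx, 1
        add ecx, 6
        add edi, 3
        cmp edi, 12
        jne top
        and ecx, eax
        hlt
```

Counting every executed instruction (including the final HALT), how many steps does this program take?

mov ecx, 10 → ecx=10
mov eax, 2 → eax=2
mov edi, 0 → edi=0
xor eax, ecx → eax=2^10=8
sub ecx, 1 → ecx=10-1=9
add ecx, 6 → ecx=9+6=15
add edi, 3 → edi=0+3=3
cmp edi, 12  (cmp 3,12)
jne top: taken
xor eax, ecx → eax=8^15=7
sub ecx, 1 → ecx=15-1=14
add ecx, 6 → ecx=14+6=20
add edi, 3 → edi=3+3=6
cmp edi, 12  (cmp 6,12)
jne top: taken
xor eax, ecx → eax=7^20=19
sub ecx, 1 → ecx=20-1=19
add ecx, 6 → ecx=19+6=25
add edi, 3 → edi=6+3=9
cmp edi, 12  (cmp 9,12)
jne top: taken
xor eax, ecx → eax=19^25=10
sub ecx, 1 → ecx=25-1=24
add ecx, 6 → ecx=24+6=30
add edi, 3 → edi=9+3=12
cmp edi, 12  (cmp 12,12)
jne top: not taken
and ecx, eax → ecx=30&10=10
halt.
Total executed instructions: 29.

29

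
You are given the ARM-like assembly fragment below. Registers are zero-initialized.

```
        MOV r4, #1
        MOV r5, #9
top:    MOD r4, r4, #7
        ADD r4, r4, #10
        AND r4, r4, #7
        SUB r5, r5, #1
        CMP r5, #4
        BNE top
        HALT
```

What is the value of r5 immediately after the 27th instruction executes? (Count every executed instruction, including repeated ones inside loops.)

MOV r4, #1 → r4=1
MOV r5, #9 → r5=9
MOD r4, r4, #7 → r4=1%7=1
ADD r4, r4, #10 → r4=1+10=11
AND r4, r4, #7 → r4=11&7=3
SUB r5, r5, #1 → r5=9-1=8
CMP r5, #4  (cmp 8,4)
BNE top: taken
MOD r4, r4, #7 → r4=3%7=3
ADD r4, r4, #10 → r4=3+10=13
AND r4, r4, #7 → r4=13&7=5
SUB r5, r5, #1 → r5=8-1=7
CMP r5, #4  (cmp 7,4)
BNE top: taken
MOD r4, r4, #7 → r4=5%7=5
ADD r4, r4, #10 → r4=5+10=15
AND r4, r4, #7 → r4=15&7=7
SUB r5, r5, #1 → r5=7-1=6
CMP r5, #4  (cmp 6,4)
BNE top: taken
MOD r4, r4, #7 → r4=7%7=0
ADD r4, r4, #10 → r4=0+10=10
AND r4, r4, #7 → r4=10&7=2
SUB r5, r5, #1 → r5=6-1=5
CMP r5, #4  (cmp 5,4)
BNE top: taken
MOD r4, r4, #7 → r4=2%7=2
After step 27: r5 = 5.

5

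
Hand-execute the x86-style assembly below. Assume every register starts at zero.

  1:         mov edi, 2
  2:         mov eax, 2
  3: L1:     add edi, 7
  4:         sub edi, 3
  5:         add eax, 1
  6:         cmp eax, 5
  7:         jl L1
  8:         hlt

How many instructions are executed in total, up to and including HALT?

18

edi=2
eax=2
edi=2+7=9
edi=9-3=6
eax=2+1=3
cmp eax, 5  (cmp 3,5)
jl L1: taken
edi=6+7=13
edi=13-3=10
eax=3+1=4
cmp eax, 5  (cmp 4,5)
jl L1: taken
edi=10+7=17
edi=17-3=14
eax=4+1=5
cmp eax, 5  (cmp 5,5)
jl L1: not taken
halt.
Total executed instructions: 18.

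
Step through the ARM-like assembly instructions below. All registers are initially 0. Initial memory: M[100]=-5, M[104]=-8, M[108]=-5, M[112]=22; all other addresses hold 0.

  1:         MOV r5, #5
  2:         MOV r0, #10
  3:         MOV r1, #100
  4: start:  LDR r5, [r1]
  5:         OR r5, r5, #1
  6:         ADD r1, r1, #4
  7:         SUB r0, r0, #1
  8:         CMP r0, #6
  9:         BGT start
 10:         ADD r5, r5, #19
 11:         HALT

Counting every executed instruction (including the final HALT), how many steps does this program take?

29

MOV r5, #5 → r5=5
MOV r0, #10 → r0=10
MOV r1, #100 → r1=100
LDR r5, [r1] → r5=M[100]=-5
OR r5, r5, #1 → r5=(-5)|1=-5
ADD r1, r1, #4 → r1=100+4=104
SUB r0, r0, #1 → r0=10-1=9
CMP r0, #6  (cmp 9,6)
BGT start: taken
LDR r5, [r1] → r5=M[104]=-8
OR r5, r5, #1 → r5=(-8)|1=-7
ADD r1, r1, #4 → r1=104+4=108
SUB r0, r0, #1 → r0=9-1=8
CMP r0, #6  (cmp 8,6)
BGT start: taken
LDR r5, [r1] → r5=M[108]=-5
OR r5, r5, #1 → r5=(-5)|1=-5
ADD r1, r1, #4 → r1=108+4=112
SUB r0, r0, #1 → r0=8-1=7
CMP r0, #6  (cmp 7,6)
BGT start: taken
LDR r5, [r1] → r5=M[112]=22
OR r5, r5, #1 → r5=22|1=23
ADD r1, r1, #4 → r1=112+4=116
SUB r0, r0, #1 → r0=7-1=6
CMP r0, #6  (cmp 6,6)
BGT start: not taken
ADD r5, r5, #19 → r5=23+19=42
halt.
Total executed instructions: 29.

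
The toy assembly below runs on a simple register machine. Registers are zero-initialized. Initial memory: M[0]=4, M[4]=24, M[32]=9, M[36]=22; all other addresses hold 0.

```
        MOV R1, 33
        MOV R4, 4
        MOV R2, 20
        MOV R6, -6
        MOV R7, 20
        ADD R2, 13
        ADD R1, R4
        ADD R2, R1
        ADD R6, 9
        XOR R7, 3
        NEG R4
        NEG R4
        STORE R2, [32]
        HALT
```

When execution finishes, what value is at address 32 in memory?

70

after MOV R1, 33: R1=33
after MOV R4, 4: R4=4
after MOV R2, 20: R2=20
after MOV R6, -6: R6=-6
after MOV R7, 20: R7=20
after ADD R2, 13: R2=20+13=33
after ADD R1, R4: R1=33+4=37
after ADD R2, R1: R2=33+37=70
after ADD R6, 9: R6=(-6)+9=3
after XOR R7, 3: R7=20^3=23
after NEG R4: R4=-(4)=-4
after NEG R4: R4=-(-4)=4
STORE R2, [32] → M[32]=70
halt.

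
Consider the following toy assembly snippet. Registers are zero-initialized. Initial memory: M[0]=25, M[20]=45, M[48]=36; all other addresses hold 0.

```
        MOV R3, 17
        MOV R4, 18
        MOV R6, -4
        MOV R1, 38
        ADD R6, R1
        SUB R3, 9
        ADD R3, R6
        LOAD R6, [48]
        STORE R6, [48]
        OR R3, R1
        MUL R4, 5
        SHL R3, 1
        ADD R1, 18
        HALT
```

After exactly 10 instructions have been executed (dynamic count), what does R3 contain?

R3=17
R4=18
R6=-4
R1=38
R6=(-4)+38=34
R3=17-9=8
R3=8+34=42
R6=M[48]=36
STORE R6, [48] → M[48]=36
R3=42|38=46
After step 10: R3 = 46.

46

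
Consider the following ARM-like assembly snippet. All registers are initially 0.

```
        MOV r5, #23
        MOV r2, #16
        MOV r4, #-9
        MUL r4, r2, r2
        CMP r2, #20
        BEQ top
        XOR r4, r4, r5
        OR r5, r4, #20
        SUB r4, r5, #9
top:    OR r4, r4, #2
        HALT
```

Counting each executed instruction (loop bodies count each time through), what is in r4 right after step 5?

256

MOV r5, #23 → r5=23
MOV r2, #16 → r2=16
MOV r4, #-9 → r4=-9
MUL r4, r2, r2 → r4=16*16=256
CMP r2, #20  (cmp 16,20)
After step 5: r4 = 256.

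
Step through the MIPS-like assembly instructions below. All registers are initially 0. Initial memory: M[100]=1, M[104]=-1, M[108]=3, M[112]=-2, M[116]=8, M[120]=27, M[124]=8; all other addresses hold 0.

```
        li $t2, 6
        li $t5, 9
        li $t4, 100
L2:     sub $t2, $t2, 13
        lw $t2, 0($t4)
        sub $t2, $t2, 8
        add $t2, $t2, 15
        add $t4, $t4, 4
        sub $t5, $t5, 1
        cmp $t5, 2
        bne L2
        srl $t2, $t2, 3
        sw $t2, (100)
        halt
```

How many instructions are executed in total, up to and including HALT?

$t2=6
$t5=9
$t4=100
$t2=6-13=-7
$t2=M[100]=1
$t2=1-8=-7
$t2=(-7)+15=8
$t4=100+4=104
$t5=9-1=8
cmp $t5, 2  (cmp 8,2)
bne L2: taken
$t2=8-13=-5
$t2=M[104]=-1
$t2=(-1)-8=-9
$t2=(-9)+15=6
$t4=104+4=108
$t5=8-1=7
cmp $t5, 2  (cmp 7,2)
bne L2: taken
$t2=6-13=-7
$t2=M[108]=3
$t2=3-8=-5
$t2=(-5)+15=10
$t4=108+4=112
$t5=7-1=6
cmp $t5, 2  (cmp 6,2)
bne L2: taken
$t2=10-13=-3
$t2=M[112]=-2
$t2=(-2)-8=-10
$t2=(-10)+15=5
$t4=112+4=116
$t5=6-1=5
cmp $t5, 2  (cmp 5,2)
bne L2: taken
$t2=5-13=-8
$t2=M[116]=8
$t2=8-8=0
$t2=0+15=15
$t4=116+4=120
$t5=5-1=4
cmp $t5, 2  (cmp 4,2)
bne L2: taken
$t2=15-13=2
$t2=M[120]=27
$t2=27-8=19
$t2=19+15=34
$t4=120+4=124
$t5=4-1=3
cmp $t5, 2  (cmp 3,2)
bne L2: taken
$t2=34-13=21
$t2=M[124]=8
$t2=8-8=0
$t2=0+15=15
$t4=124+4=128
$t5=3-1=2
cmp $t5, 2  (cmp 2,2)
bne L2: not taken
$t2=15>>3=1
sw $t2, (100) → M[100]=1
halt.
Total executed instructions: 62.

62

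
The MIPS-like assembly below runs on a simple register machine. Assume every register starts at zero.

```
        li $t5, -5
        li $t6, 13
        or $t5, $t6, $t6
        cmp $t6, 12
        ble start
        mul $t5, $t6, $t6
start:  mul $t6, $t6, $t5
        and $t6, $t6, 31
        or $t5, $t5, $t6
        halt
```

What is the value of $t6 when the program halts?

$t5=-5
$t6=13
$t5=13|13=13
cmp $t6, 12  (cmp 13,12)
ble start: not taken
$t5=13*13=169
$t6=13*169=2197
$t6=2197&31=21
$t5=169|21=189
halt.

21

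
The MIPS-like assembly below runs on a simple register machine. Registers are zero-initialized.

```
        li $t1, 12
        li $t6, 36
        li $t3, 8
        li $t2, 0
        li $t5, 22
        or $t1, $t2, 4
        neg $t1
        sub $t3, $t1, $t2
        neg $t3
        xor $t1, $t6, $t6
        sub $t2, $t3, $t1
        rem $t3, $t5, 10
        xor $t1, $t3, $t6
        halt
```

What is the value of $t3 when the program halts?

after li $t1, 12: $t1=12
after li $t6, 36: $t6=36
after li $t3, 8: $t3=8
after li $t2, 0: $t2=0
after li $t5, 22: $t5=22
after or $t1, $t2, 4: $t1=0|4=4
after neg $t1: $t1=-(4)=-4
after sub $t3, $t1, $t2: $t3=(-4)-0=-4
after neg $t3: $t3=-(-4)=4
after xor $t1, $t6, $t6: $t1=36^36=0
after sub $t2, $t3, $t1: $t2=4-0=4
after rem $t3, $t5, 10: $t3=22%10=2
after xor $t1, $t3, $t6: $t1=2^36=38
halt.

2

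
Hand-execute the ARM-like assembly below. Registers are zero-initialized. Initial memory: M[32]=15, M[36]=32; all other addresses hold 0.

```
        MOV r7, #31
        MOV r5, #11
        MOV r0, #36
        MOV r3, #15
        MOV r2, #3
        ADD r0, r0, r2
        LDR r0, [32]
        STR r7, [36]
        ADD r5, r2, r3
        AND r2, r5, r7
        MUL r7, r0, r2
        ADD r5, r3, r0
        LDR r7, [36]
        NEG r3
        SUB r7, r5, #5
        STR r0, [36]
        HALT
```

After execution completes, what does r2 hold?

18

after MOV r7, #31: r7=31
after MOV r5, #11: r5=11
after MOV r0, #36: r0=36
after MOV r3, #15: r3=15
after MOV r2, #3: r2=3
after ADD r0, r0, r2: r0=36+3=39
after LDR r0, [32]: r0=M[32]=15
STR r7, [36] → M[36]=31
after ADD r5, r2, r3: r5=3+15=18
after AND r2, r5, r7: r2=18&31=18
after MUL r7, r0, r2: r7=15*18=270
after ADD r5, r3, r0: r5=15+15=30
after LDR r7, [36]: r7=M[36]=31
after NEG r3: r3=-(15)=-15
after SUB r7, r5, #5: r7=30-5=25
STR r0, [36] → M[36]=15
halt.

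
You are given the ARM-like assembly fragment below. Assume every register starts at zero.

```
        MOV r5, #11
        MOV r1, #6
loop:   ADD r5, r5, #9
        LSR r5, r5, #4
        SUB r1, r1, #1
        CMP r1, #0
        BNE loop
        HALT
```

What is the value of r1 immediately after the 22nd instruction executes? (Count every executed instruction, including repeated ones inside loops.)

2

after MOV r5, #11: r5=11
after MOV r1, #6: r1=6
after ADD r5, r5, #9: r5=11+9=20
after LSR r5, r5, #4: r5=20>>4=1
after SUB r1, r1, #1: r1=6-1=5
CMP r1, #0  (cmp 5,0)
BNE loop: taken
after ADD r5, r5, #9: r5=1+9=10
after LSR r5, r5, #4: r5=10>>4=0
after SUB r1, r1, #1: r1=5-1=4
CMP r1, #0  (cmp 4,0)
BNE loop: taken
after ADD r5, r5, #9: r5=0+9=9
after LSR r5, r5, #4: r5=9>>4=0
after SUB r1, r1, #1: r1=4-1=3
CMP r1, #0  (cmp 3,0)
BNE loop: taken
after ADD r5, r5, #9: r5=0+9=9
after LSR r5, r5, #4: r5=9>>4=0
after SUB r1, r1, #1: r1=3-1=2
CMP r1, #0  (cmp 2,0)
BNE loop: taken
After step 22: r1 = 2.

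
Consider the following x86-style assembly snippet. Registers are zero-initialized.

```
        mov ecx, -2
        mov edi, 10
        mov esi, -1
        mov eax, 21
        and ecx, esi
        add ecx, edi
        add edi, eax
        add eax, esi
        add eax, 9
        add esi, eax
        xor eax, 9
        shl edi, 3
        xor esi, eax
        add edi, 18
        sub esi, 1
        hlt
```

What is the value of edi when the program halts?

266

mov ecx, -2 → ecx=-2
mov edi, 10 → edi=10
mov esi, -1 → esi=-1
mov eax, 21 → eax=21
and ecx, esi → ecx=(-2)&(-1)=-2
add ecx, edi → ecx=(-2)+10=8
add edi, eax → edi=10+21=31
add eax, esi → eax=21+(-1)=20
add eax, 9 → eax=20+9=29
add esi, eax → esi=(-1)+29=28
xor eax, 9 → eax=29^9=20
shl edi, 3 → edi=31<<3=248
xor esi, eax → esi=28^20=8
add edi, 18 → edi=248+18=266
sub esi, 1 → esi=8-1=7
halt.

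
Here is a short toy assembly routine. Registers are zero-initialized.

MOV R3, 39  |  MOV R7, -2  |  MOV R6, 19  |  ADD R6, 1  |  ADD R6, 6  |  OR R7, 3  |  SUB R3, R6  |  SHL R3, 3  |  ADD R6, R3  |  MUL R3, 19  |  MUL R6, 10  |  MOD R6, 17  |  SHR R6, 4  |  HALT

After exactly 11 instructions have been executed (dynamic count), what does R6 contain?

R3=39
R7=-2
R6=19
R6=19+1=20
R6=20+6=26
R7=(-2)|3=-1
R3=39-26=13
R3=13<<3=104
R6=26+104=130
R3=104*19=1976
R6=130*10=1300
After step 11: R6 = 1300.

1300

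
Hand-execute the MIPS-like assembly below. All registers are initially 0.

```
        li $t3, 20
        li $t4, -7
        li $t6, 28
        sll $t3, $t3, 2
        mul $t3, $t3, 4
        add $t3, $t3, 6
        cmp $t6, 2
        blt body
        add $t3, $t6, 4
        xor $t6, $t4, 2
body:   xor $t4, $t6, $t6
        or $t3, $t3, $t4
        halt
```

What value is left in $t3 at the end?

li $t3, 20 → $t3=20
li $t4, -7 → $t4=-7
li $t6, 28 → $t6=28
sll $t3, $t3, 2 → $t3=20<<2=80
mul $t3, $t3, 4 → $t3=80*4=320
add $t3, $t3, 6 → $t3=320+6=326
cmp $t6, 2  (cmp 28,2)
blt body: not taken
add $t3, $t6, 4 → $t3=28+4=32
xor $t6, $t4, 2 → $t6=(-7)^2=-5
xor $t4, $t6, $t6 → $t4=(-5)^(-5)=0
or $t3, $t3, $t4 → $t3=32|0=32
halt.

32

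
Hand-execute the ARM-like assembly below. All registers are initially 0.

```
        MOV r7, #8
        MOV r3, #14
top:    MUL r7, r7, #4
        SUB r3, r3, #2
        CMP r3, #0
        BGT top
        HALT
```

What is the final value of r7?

131072

r7=8
r3=14
r7=8*4=32
r3=14-2=12
CMP r3, #0  (cmp 12,0)
BGT top: taken
r7=32*4=128
r3=12-2=10
CMP r3, #0  (cmp 10,0)
BGT top: taken
r7=128*4=512
r3=10-2=8
CMP r3, #0  (cmp 8,0)
BGT top: taken
r7=512*4=2048
r3=8-2=6
CMP r3, #0  (cmp 6,0)
BGT top: taken
r7=2048*4=8192
r3=6-2=4
CMP r3, #0  (cmp 4,0)
BGT top: taken
r7=8192*4=32768
r3=4-2=2
CMP r3, #0  (cmp 2,0)
BGT top: taken
r7=32768*4=131072
r3=2-2=0
CMP r3, #0  (cmp 0,0)
BGT top: not taken
halt.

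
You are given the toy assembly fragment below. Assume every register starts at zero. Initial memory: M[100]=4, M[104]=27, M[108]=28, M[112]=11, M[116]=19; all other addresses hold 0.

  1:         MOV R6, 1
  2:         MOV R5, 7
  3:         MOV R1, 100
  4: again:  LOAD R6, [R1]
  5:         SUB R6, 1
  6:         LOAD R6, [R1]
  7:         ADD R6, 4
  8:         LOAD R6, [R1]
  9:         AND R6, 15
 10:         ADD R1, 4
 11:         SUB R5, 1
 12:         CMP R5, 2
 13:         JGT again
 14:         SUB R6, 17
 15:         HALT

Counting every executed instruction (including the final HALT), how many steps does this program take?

55

MOV R6, 1 → R6=1
MOV R5, 7 → R5=7
MOV R1, 100 → R1=100
LOAD R6, [R1] → R6=M[100]=4
SUB R6, 1 → R6=4-1=3
LOAD R6, [R1] → R6=M[100]=4
ADD R6, 4 → R6=4+4=8
LOAD R6, [R1] → R6=M[100]=4
AND R6, 15 → R6=4&15=4
ADD R1, 4 → R1=100+4=104
SUB R5, 1 → R5=7-1=6
CMP R5, 2  (cmp 6,2)
JGT again: taken
LOAD R6, [R1] → R6=M[104]=27
SUB R6, 1 → R6=27-1=26
LOAD R6, [R1] → R6=M[104]=27
ADD R6, 4 → R6=27+4=31
LOAD R6, [R1] → R6=M[104]=27
AND R6, 15 → R6=27&15=11
ADD R1, 4 → R1=104+4=108
SUB R5, 1 → R5=6-1=5
CMP R5, 2  (cmp 5,2)
JGT again: taken
LOAD R6, [R1] → R6=M[108]=28
SUB R6, 1 → R6=28-1=27
LOAD R6, [R1] → R6=M[108]=28
ADD R6, 4 → R6=28+4=32
LOAD R6, [R1] → R6=M[108]=28
AND R6, 15 → R6=28&15=12
ADD R1, 4 → R1=108+4=112
SUB R5, 1 → R5=5-1=4
CMP R5, 2  (cmp 4,2)
JGT again: taken
LOAD R6, [R1] → R6=M[112]=11
SUB R6, 1 → R6=11-1=10
LOAD R6, [R1] → R6=M[112]=11
ADD R6, 4 → R6=11+4=15
LOAD R6, [R1] → R6=M[112]=11
AND R6, 15 → R6=11&15=11
ADD R1, 4 → R1=112+4=116
SUB R5, 1 → R5=4-1=3
CMP R5, 2  (cmp 3,2)
JGT again: taken
LOAD R6, [R1] → R6=M[116]=19
SUB R6, 1 → R6=19-1=18
LOAD R6, [R1] → R6=M[116]=19
ADD R6, 4 → R6=19+4=23
LOAD R6, [R1] → R6=M[116]=19
AND R6, 15 → R6=19&15=3
ADD R1, 4 → R1=116+4=120
SUB R5, 1 → R5=3-1=2
CMP R5, 2  (cmp 2,2)
JGT again: not taken
SUB R6, 17 → R6=3-17=-14
halt.
Total executed instructions: 55.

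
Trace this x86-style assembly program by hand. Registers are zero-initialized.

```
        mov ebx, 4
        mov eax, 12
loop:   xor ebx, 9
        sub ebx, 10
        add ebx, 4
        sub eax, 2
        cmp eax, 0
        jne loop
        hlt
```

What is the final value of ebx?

-48

mov ebx, 4 → ebx=4
mov eax, 12 → eax=12
xor ebx, 9 → ebx=4^9=13
sub ebx, 10 → ebx=13-10=3
add ebx, 4 → ebx=3+4=7
sub eax, 2 → eax=12-2=10
cmp eax, 0  (cmp 10,0)
jne loop: taken
xor ebx, 9 → ebx=7^9=14
sub ebx, 10 → ebx=14-10=4
add ebx, 4 → ebx=4+4=8
sub eax, 2 → eax=10-2=8
cmp eax, 0  (cmp 8,0)
jne loop: taken
xor ebx, 9 → ebx=8^9=1
sub ebx, 10 → ebx=1-10=-9
add ebx, 4 → ebx=(-9)+4=-5
sub eax, 2 → eax=8-2=6
cmp eax, 0  (cmp 6,0)
jne loop: taken
xor ebx, 9 → ebx=(-5)^9=-14
sub ebx, 10 → ebx=(-14)-10=-24
add ebx, 4 → ebx=(-24)+4=-20
sub eax, 2 → eax=6-2=4
cmp eax, 0  (cmp 4,0)
jne loop: taken
xor ebx, 9 → ebx=(-20)^9=-27
sub ebx, 10 → ebx=(-27)-10=-37
add ebx, 4 → ebx=(-37)+4=-33
sub eax, 2 → eax=4-2=2
cmp eax, 0  (cmp 2,0)
jne loop: taken
xor ebx, 9 → ebx=(-33)^9=-42
sub ebx, 10 → ebx=(-42)-10=-52
add ebx, 4 → ebx=(-52)+4=-48
sub eax, 2 → eax=2-2=0
cmp eax, 0  (cmp 0,0)
jne loop: not taken
halt.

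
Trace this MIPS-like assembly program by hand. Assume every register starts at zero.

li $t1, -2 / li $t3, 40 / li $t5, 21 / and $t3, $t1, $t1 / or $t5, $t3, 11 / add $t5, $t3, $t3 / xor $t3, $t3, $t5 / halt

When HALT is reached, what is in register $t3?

2

$t1=-2
$t3=40
$t5=21
$t3=(-2)&(-2)=-2
$t5=(-2)|11=-1
$t5=(-2)+(-2)=-4
$t3=(-2)^(-4)=2
halt.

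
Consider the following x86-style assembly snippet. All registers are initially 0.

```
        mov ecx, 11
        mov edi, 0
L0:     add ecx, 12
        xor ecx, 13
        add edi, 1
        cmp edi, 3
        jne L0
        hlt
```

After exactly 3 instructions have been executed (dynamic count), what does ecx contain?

23

ecx=11
edi=0
ecx=11+12=23
After step 3: ecx = 23.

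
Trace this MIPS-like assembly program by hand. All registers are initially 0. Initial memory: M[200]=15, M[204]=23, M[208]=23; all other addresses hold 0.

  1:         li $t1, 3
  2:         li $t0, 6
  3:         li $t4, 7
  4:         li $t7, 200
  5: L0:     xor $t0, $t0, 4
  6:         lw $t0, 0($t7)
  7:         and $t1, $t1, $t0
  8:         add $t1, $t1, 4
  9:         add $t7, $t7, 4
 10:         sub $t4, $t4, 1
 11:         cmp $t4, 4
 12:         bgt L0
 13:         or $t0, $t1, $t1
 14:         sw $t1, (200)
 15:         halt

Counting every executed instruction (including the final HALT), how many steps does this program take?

31

after li $t1, 3: $t1=3
after li $t0, 6: $t0=6
after li $t4, 7: $t4=7
after li $t7, 200: $t7=200
after xor $t0, $t0, 4: $t0=6^4=2
after lw $t0, 0($t7): $t0=M[200]=15
after and $t1, $t1, $t0: $t1=3&15=3
after add $t1, $t1, 4: $t1=3+4=7
after add $t7, $t7, 4: $t7=200+4=204
after sub $t4, $t4, 1: $t4=7-1=6
cmp $t4, 4  (cmp 6,4)
bgt L0: taken
after xor $t0, $t0, 4: $t0=15^4=11
after lw $t0, 0($t7): $t0=M[204]=23
after and $t1, $t1, $t0: $t1=7&23=7
after add $t1, $t1, 4: $t1=7+4=11
after add $t7, $t7, 4: $t7=204+4=208
after sub $t4, $t4, 1: $t4=6-1=5
cmp $t4, 4  (cmp 5,4)
bgt L0: taken
after xor $t0, $t0, 4: $t0=23^4=19
after lw $t0, 0($t7): $t0=M[208]=23
after and $t1, $t1, $t0: $t1=11&23=3
after add $t1, $t1, 4: $t1=3+4=7
after add $t7, $t7, 4: $t7=208+4=212
after sub $t4, $t4, 1: $t4=5-1=4
cmp $t4, 4  (cmp 4,4)
bgt L0: not taken
after or $t0, $t1, $t1: $t0=7|7=7
sw $t1, (200) → M[200]=7
halt.
Total executed instructions: 31.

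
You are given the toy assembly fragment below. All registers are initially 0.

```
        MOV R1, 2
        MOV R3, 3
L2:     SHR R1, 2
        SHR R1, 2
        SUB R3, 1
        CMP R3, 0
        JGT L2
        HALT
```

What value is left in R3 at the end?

0

R1=2
R3=3
R1=2>>2=0
R1=0>>2=0
R3=3-1=2
CMP R3, 0  (cmp 2,0)
JGT L2: taken
R1=0>>2=0
R1=0>>2=0
R3=2-1=1
CMP R3, 0  (cmp 1,0)
JGT L2: taken
R1=0>>2=0
R1=0>>2=0
R3=1-1=0
CMP R3, 0  (cmp 0,0)
JGT L2: not taken
halt.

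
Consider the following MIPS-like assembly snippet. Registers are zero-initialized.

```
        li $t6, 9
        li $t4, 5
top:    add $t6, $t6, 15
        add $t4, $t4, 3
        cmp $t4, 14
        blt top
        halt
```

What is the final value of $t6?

54

after li $t6, 9: $t6=9
after li $t4, 5: $t4=5
after add $t6, $t6, 15: $t6=9+15=24
after add $t4, $t4, 3: $t4=5+3=8
cmp $t4, 14  (cmp 8,14)
blt top: taken
after add $t6, $t6, 15: $t6=24+15=39
after add $t4, $t4, 3: $t4=8+3=11
cmp $t4, 14  (cmp 11,14)
blt top: taken
after add $t6, $t6, 15: $t6=39+15=54
after add $t4, $t4, 3: $t4=11+3=14
cmp $t4, 14  (cmp 14,14)
blt top: not taken
halt.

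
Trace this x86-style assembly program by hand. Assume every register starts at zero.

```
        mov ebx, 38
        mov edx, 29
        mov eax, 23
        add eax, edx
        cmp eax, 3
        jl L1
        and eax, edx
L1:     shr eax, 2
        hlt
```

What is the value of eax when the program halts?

5

after mov ebx, 38: ebx=38
after mov edx, 29: edx=29
after mov eax, 23: eax=23
after add eax, edx: eax=23+29=52
cmp eax, 3  (cmp 52,3)
jl L1: not taken
after and eax, edx: eax=52&29=20
after shr eax, 2: eax=20>>2=5
halt.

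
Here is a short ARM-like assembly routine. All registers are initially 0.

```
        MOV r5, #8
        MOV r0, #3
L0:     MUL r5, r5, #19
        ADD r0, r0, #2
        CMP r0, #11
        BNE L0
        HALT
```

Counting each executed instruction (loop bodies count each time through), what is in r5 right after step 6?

152

r5=8
r0=3
r5=8*19=152
r0=3+2=5
CMP r0, #11  (cmp 5,11)
BNE L0: taken
After step 6: r5 = 152.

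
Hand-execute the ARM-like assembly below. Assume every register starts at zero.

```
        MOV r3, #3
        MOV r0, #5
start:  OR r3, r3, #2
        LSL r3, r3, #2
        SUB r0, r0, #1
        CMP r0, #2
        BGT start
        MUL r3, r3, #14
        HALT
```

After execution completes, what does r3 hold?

3248

after MOV r3, #3: r3=3
after MOV r0, #5: r0=5
after OR r3, r3, #2: r3=3|2=3
after LSL r3, r3, #2: r3=3<<2=12
after SUB r0, r0, #1: r0=5-1=4
CMP r0, #2  (cmp 4,2)
BGT start: taken
after OR r3, r3, #2: r3=12|2=14
after LSL r3, r3, #2: r3=14<<2=56
after SUB r0, r0, #1: r0=4-1=3
CMP r0, #2  (cmp 3,2)
BGT start: taken
after OR r3, r3, #2: r3=56|2=58
after LSL r3, r3, #2: r3=58<<2=232
after SUB r0, r0, #1: r0=3-1=2
CMP r0, #2  (cmp 2,2)
BGT start: not taken
after MUL r3, r3, #14: r3=232*14=3248
halt.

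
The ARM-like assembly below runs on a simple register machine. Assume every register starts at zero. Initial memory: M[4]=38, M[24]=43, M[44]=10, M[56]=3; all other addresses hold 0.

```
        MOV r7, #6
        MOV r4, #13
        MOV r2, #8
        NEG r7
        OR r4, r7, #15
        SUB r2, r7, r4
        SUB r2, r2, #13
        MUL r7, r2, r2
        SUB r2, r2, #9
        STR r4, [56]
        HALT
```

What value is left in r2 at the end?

after MOV r7, #6: r7=6
after MOV r4, #13: r4=13
after MOV r2, #8: r2=8
after NEG r7: r7=-(6)=-6
after OR r4, r7, #15: r4=(-6)|15=-1
after SUB r2, r7, r4: r2=(-6)-(-1)=-5
after SUB r2, r2, #13: r2=(-5)-13=-18
after MUL r7, r2, r2: r7=(-18)*(-18)=324
after SUB r2, r2, #9: r2=(-18)-9=-27
STR r4, [56] → M[56]=-1
halt.

-27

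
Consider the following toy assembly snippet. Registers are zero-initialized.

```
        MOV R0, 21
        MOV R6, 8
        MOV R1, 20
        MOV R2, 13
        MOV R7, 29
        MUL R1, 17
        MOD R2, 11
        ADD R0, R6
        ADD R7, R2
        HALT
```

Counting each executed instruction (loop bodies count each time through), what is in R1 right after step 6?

340

MOV R0, 21 → R0=21
MOV R6, 8 → R6=8
MOV R1, 20 → R1=20
MOV R2, 13 → R2=13
MOV R7, 29 → R7=29
MUL R1, 17 → R1=20*17=340
After step 6: R1 = 340.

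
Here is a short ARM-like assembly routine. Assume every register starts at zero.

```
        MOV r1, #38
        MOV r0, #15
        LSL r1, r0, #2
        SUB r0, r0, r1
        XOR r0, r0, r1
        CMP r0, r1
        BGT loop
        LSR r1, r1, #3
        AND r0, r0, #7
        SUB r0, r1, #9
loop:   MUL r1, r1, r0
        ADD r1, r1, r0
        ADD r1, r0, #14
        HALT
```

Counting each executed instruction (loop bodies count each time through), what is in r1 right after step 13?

12

r1=38
r0=15
r1=15<<2=60
r0=15-60=-45
r0=(-45)^60=-17
CMP r0, r1  (cmp -17,60)
BGT loop: not taken
r1=60>>3=7
r0=(-17)&7=7
r0=7-9=-2
r1=7*(-2)=-14
r1=(-14)+(-2)=-16
r1=(-2)+14=12
After step 13: r1 = 12.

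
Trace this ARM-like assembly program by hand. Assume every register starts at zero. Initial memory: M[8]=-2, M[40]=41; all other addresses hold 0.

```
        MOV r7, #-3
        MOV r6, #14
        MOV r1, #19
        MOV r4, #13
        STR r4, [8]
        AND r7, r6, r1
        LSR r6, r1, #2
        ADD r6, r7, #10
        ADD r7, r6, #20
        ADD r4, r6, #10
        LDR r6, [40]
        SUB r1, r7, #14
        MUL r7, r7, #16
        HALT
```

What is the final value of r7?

r7=-3
r6=14
r1=19
r4=13
STR r4, [8] → M[8]=13
r7=14&19=2
r6=19>>2=4
r6=2+10=12
r7=12+20=32
r4=12+10=22
r6=M[40]=41
r1=32-14=18
r7=32*16=512
halt.

512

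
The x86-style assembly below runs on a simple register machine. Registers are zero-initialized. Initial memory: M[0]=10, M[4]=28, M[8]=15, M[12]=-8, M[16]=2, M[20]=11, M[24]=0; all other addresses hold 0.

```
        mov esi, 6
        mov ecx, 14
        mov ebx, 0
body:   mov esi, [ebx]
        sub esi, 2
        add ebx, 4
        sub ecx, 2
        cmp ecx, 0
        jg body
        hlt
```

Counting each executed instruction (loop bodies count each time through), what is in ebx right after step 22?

12

after mov esi, 6: esi=6
after mov ecx, 14: ecx=14
after mov ebx, 0: ebx=0
after mov esi, [ebx]: esi=M[0]=10
after sub esi, 2: esi=10-2=8
after add ebx, 4: ebx=0+4=4
after sub ecx, 2: ecx=14-2=12
cmp ecx, 0  (cmp 12,0)
jg body: taken
after mov esi, [ebx]: esi=M[4]=28
after sub esi, 2: esi=28-2=26
after add ebx, 4: ebx=4+4=8
after sub ecx, 2: ecx=12-2=10
cmp ecx, 0  (cmp 10,0)
jg body: taken
after mov esi, [ebx]: esi=M[8]=15
after sub esi, 2: esi=15-2=13
after add ebx, 4: ebx=8+4=12
after sub ecx, 2: ecx=10-2=8
cmp ecx, 0  (cmp 8,0)
jg body: taken
after mov esi, [ebx]: esi=M[12]=-8
After step 22: ebx = 12.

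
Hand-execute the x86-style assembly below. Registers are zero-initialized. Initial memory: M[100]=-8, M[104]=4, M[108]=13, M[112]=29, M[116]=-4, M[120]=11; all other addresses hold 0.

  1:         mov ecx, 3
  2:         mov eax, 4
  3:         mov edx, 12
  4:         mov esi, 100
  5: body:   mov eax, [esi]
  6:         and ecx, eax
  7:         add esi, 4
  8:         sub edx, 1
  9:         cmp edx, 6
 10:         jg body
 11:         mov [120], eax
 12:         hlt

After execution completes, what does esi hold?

124

mov ecx, 3 → ecx=3
mov eax, 4 → eax=4
mov edx, 12 → edx=12
mov esi, 100 → esi=100
mov eax, [esi] → eax=M[100]=-8
and ecx, eax → ecx=3&(-8)=0
add esi, 4 → esi=100+4=104
sub edx, 1 → edx=12-1=11
cmp edx, 6  (cmp 11,6)
jg body: taken
mov eax, [esi] → eax=M[104]=4
and ecx, eax → ecx=0&4=0
add esi, 4 → esi=104+4=108
sub edx, 1 → edx=11-1=10
cmp edx, 6  (cmp 10,6)
jg body: taken
mov eax, [esi] → eax=M[108]=13
and ecx, eax → ecx=0&13=0
add esi, 4 → esi=108+4=112
sub edx, 1 → edx=10-1=9
cmp edx, 6  (cmp 9,6)
jg body: taken
mov eax, [esi] → eax=M[112]=29
and ecx, eax → ecx=0&29=0
add esi, 4 → esi=112+4=116
sub edx, 1 → edx=9-1=8
cmp edx, 6  (cmp 8,6)
jg body: taken
mov eax, [esi] → eax=M[116]=-4
and ecx, eax → ecx=0&(-4)=0
add esi, 4 → esi=116+4=120
sub edx, 1 → edx=8-1=7
cmp edx, 6  (cmp 7,6)
jg body: taken
mov eax, [esi] → eax=M[120]=11
and ecx, eax → ecx=0&11=0
add esi, 4 → esi=120+4=124
sub edx, 1 → edx=7-1=6
cmp edx, 6  (cmp 6,6)
jg body: not taken
mov [120], eax → M[120]=11
halt.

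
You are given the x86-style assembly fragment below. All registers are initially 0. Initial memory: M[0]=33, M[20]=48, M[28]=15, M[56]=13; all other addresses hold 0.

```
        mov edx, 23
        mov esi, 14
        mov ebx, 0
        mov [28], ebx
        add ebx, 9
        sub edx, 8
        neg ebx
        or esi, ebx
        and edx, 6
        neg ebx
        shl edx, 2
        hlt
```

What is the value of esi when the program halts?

-1

edx=23
esi=14
ebx=0
mov [28], ebx → M[28]=0
ebx=0+9=9
edx=23-8=15
ebx=-(9)=-9
esi=14|(-9)=-1
edx=15&6=6
ebx=-(-9)=9
edx=6<<2=24
halt.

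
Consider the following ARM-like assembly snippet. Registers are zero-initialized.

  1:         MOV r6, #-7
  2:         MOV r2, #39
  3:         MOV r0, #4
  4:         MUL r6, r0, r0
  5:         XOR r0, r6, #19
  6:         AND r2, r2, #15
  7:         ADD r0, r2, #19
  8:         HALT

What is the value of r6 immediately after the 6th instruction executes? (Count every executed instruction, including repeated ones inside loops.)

MOV r6, #-7 → r6=-7
MOV r2, #39 → r2=39
MOV r0, #4 → r0=4
MUL r6, r0, r0 → r6=4*4=16
XOR r0, r6, #19 → r0=16^19=3
AND r2, r2, #15 → r2=39&15=7
After step 6: r6 = 16.

16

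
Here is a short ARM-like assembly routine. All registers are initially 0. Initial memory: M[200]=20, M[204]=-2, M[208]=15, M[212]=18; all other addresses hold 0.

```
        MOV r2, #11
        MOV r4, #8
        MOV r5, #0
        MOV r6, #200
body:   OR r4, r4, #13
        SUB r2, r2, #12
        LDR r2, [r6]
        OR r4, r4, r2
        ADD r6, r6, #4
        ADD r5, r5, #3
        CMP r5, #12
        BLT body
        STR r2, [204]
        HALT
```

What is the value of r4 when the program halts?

MOV r2, #11 → r2=11
MOV r4, #8 → r4=8
MOV r5, #0 → r5=0
MOV r6, #200 → r6=200
OR r4, r4, #13 → r4=8|13=13
SUB r2, r2, #12 → r2=11-12=-1
LDR r2, [r6] → r2=M[200]=20
OR r4, r4, r2 → r4=13|20=29
ADD r6, r6, #4 → r6=200+4=204
ADD r5, r5, #3 → r5=0+3=3
CMP r5, #12  (cmp 3,12)
BLT body: taken
OR r4, r4, #13 → r4=29|13=29
SUB r2, r2, #12 → r2=20-12=8
LDR r2, [r6] → r2=M[204]=-2
OR r4, r4, r2 → r4=29|(-2)=-1
ADD r6, r6, #4 → r6=204+4=208
ADD r5, r5, #3 → r5=3+3=6
CMP r5, #12  (cmp 6,12)
BLT body: taken
OR r4, r4, #13 → r4=(-1)|13=-1
SUB r2, r2, #12 → r2=(-2)-12=-14
LDR r2, [r6] → r2=M[208]=15
OR r4, r4, r2 → r4=(-1)|15=-1
ADD r6, r6, #4 → r6=208+4=212
ADD r5, r5, #3 → r5=6+3=9
CMP r5, #12  (cmp 9,12)
BLT body: taken
OR r4, r4, #13 → r4=(-1)|13=-1
SUB r2, r2, #12 → r2=15-12=3
LDR r2, [r6] → r2=M[212]=18
OR r4, r4, r2 → r4=(-1)|18=-1
ADD r6, r6, #4 → r6=212+4=216
ADD r5, r5, #3 → r5=9+3=12
CMP r5, #12  (cmp 12,12)
BLT body: not taken
STR r2, [204] → M[204]=18
halt.

-1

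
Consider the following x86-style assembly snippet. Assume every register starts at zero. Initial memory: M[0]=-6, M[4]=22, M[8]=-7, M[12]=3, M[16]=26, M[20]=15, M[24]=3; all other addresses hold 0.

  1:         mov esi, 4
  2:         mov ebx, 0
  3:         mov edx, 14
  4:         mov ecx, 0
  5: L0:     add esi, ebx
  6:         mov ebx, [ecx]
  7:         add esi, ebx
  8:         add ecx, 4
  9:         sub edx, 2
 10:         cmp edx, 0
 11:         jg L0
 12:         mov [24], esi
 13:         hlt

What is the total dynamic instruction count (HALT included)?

after mov esi, 4: esi=4
after mov ebx, 0: ebx=0
after mov edx, 14: edx=14
after mov ecx, 0: ecx=0
after add esi, ebx: esi=4+0=4
after mov ebx, [ecx]: ebx=M[0]=-6
after add esi, ebx: esi=4+(-6)=-2
after add ecx, 4: ecx=0+4=4
after sub edx, 2: edx=14-2=12
cmp edx, 0  (cmp 12,0)
jg L0: taken
after add esi, ebx: esi=(-2)+(-6)=-8
after mov ebx, [ecx]: ebx=M[4]=22
after add esi, ebx: esi=(-8)+22=14
after add ecx, 4: ecx=4+4=8
after sub edx, 2: edx=12-2=10
cmp edx, 0  (cmp 10,0)
jg L0: taken
after add esi, ebx: esi=14+22=36
after mov ebx, [ecx]: ebx=M[8]=-7
after add esi, ebx: esi=36+(-7)=29
after add ecx, 4: ecx=8+4=12
after sub edx, 2: edx=10-2=8
cmp edx, 0  (cmp 8,0)
jg L0: taken
after add esi, ebx: esi=29+(-7)=22
after mov ebx, [ecx]: ebx=M[12]=3
after add esi, ebx: esi=22+3=25
after add ecx, 4: ecx=12+4=16
after sub edx, 2: edx=8-2=6
cmp edx, 0  (cmp 6,0)
jg L0: taken
after add esi, ebx: esi=25+3=28
after mov ebx, [ecx]: ebx=M[16]=26
after add esi, ebx: esi=28+26=54
after add ecx, 4: ecx=16+4=20
after sub edx, 2: edx=6-2=4
cmp edx, 0  (cmp 4,0)
jg L0: taken
after add esi, ebx: esi=54+26=80
after mov ebx, [ecx]: ebx=M[20]=15
after add esi, ebx: esi=80+15=95
after add ecx, 4: ecx=20+4=24
after sub edx, 2: edx=4-2=2
cmp edx, 0  (cmp 2,0)
jg L0: taken
after add esi, ebx: esi=95+15=110
after mov ebx, [ecx]: ebx=M[24]=3
after add esi, ebx: esi=110+3=113
after add ecx, 4: ecx=24+4=28
after sub edx, 2: edx=2-2=0
cmp edx, 0  (cmp 0,0)
jg L0: not taken
mov [24], esi → M[24]=113
halt.
Total executed instructions: 55.

55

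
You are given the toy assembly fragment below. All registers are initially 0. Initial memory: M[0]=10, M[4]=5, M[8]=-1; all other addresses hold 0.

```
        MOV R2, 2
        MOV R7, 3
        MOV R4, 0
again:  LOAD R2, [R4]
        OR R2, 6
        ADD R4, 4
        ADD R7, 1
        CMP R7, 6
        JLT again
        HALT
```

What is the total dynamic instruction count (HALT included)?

MOV R2, 2 → R2=2
MOV R7, 3 → R7=3
MOV R4, 0 → R4=0
LOAD R2, [R4] → R2=M[0]=10
OR R2, 6 → R2=10|6=14
ADD R4, 4 → R4=0+4=4
ADD R7, 1 → R7=3+1=4
CMP R7, 6  (cmp 4,6)
JLT again: taken
LOAD R2, [R4] → R2=M[4]=5
OR R2, 6 → R2=5|6=7
ADD R4, 4 → R4=4+4=8
ADD R7, 1 → R7=4+1=5
CMP R7, 6  (cmp 5,6)
JLT again: taken
LOAD R2, [R4] → R2=M[8]=-1
OR R2, 6 → R2=(-1)|6=-1
ADD R4, 4 → R4=8+4=12
ADD R7, 1 → R7=5+1=6
CMP R7, 6  (cmp 6,6)
JLT again: not taken
halt.
Total executed instructions: 22.

22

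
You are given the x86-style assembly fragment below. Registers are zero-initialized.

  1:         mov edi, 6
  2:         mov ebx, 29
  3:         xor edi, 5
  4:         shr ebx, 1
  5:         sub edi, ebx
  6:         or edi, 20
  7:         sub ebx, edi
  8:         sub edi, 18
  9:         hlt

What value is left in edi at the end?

after mov edi, 6: edi=6
after mov ebx, 29: ebx=29
after xor edi, 5: edi=6^5=3
after shr ebx, 1: ebx=29>>1=14
after sub edi, ebx: edi=3-14=-11
after or edi, 20: edi=(-11)|20=-11
after sub ebx, edi: ebx=14-(-11)=25
after sub edi, 18: edi=(-11)-18=-29
halt.

-29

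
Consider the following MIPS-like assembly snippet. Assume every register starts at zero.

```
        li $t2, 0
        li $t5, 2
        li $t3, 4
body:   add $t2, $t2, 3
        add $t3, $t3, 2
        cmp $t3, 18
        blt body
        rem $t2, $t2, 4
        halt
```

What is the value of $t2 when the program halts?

1

$t2=0
$t5=2
$t3=4
$t2=0+3=3
$t3=4+2=6
cmp $t3, 18  (cmp 6,18)
blt body: taken
$t2=3+3=6
$t3=6+2=8
cmp $t3, 18  (cmp 8,18)
blt body: taken
$t2=6+3=9
$t3=8+2=10
cmp $t3, 18  (cmp 10,18)
blt body: taken
$t2=9+3=12
$t3=10+2=12
cmp $t3, 18  (cmp 12,18)
blt body: taken
$t2=12+3=15
$t3=12+2=14
cmp $t3, 18  (cmp 14,18)
blt body: taken
$t2=15+3=18
$t3=14+2=16
cmp $t3, 18  (cmp 16,18)
blt body: taken
$t2=18+3=21
$t3=16+2=18
cmp $t3, 18  (cmp 18,18)
blt body: not taken
$t2=21%4=1
halt.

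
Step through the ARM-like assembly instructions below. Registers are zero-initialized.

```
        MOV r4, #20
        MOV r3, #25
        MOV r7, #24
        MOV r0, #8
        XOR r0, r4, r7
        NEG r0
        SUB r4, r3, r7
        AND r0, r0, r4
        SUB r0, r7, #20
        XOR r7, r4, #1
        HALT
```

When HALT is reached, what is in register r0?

4

r4=20
r3=25
r7=24
r0=8
r0=20^24=12
r0=-(12)=-12
r4=25-24=1
r0=(-12)&1=0
r0=24-20=4
r7=1^1=0
halt.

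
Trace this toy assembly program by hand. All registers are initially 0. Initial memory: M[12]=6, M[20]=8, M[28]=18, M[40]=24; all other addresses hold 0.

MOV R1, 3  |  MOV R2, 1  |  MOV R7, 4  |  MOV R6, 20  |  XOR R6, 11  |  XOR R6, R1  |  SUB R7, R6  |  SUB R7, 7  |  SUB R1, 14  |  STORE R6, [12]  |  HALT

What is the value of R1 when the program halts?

after MOV R1, 3: R1=3
after MOV R2, 1: R2=1
after MOV R7, 4: R7=4
after MOV R6, 20: R6=20
after XOR R6, 11: R6=20^11=31
after XOR R6, R1: R6=31^3=28
after SUB R7, R6: R7=4-28=-24
after SUB R7, 7: R7=(-24)-7=-31
after SUB R1, 14: R1=3-14=-11
STORE R6, [12] → M[12]=28
halt.

-11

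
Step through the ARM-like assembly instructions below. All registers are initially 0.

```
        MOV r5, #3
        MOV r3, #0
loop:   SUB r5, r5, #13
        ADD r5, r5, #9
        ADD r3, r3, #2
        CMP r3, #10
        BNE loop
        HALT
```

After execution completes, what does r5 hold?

after MOV r5, #3: r5=3
after MOV r3, #0: r3=0
after SUB r5, r5, #13: r5=3-13=-10
after ADD r5, r5, #9: r5=(-10)+9=-1
after ADD r3, r3, #2: r3=0+2=2
CMP r3, #10  (cmp 2,10)
BNE loop: taken
after SUB r5, r5, #13: r5=(-1)-13=-14
after ADD r5, r5, #9: r5=(-14)+9=-5
after ADD r3, r3, #2: r3=2+2=4
CMP r3, #10  (cmp 4,10)
BNE loop: taken
after SUB r5, r5, #13: r5=(-5)-13=-18
after ADD r5, r5, #9: r5=(-18)+9=-9
after ADD r3, r3, #2: r3=4+2=6
CMP r3, #10  (cmp 6,10)
BNE loop: taken
after SUB r5, r5, #13: r5=(-9)-13=-22
after ADD r5, r5, #9: r5=(-22)+9=-13
after ADD r3, r3, #2: r3=6+2=8
CMP r3, #10  (cmp 8,10)
BNE loop: taken
after SUB r5, r5, #13: r5=(-13)-13=-26
after ADD r5, r5, #9: r5=(-26)+9=-17
after ADD r3, r3, #2: r3=8+2=10
CMP r3, #10  (cmp 10,10)
BNE loop: not taken
halt.

-17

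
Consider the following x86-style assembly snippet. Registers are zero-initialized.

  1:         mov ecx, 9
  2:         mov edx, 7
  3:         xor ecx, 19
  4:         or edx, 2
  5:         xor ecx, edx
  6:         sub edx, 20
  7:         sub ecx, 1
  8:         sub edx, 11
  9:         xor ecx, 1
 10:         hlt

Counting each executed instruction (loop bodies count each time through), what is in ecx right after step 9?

ecx=9
edx=7
ecx=9^19=26
edx=7|2=7
ecx=26^7=29
edx=7-20=-13
ecx=29-1=28
edx=(-13)-11=-24
ecx=28^1=29
After step 9: ecx = 29.

29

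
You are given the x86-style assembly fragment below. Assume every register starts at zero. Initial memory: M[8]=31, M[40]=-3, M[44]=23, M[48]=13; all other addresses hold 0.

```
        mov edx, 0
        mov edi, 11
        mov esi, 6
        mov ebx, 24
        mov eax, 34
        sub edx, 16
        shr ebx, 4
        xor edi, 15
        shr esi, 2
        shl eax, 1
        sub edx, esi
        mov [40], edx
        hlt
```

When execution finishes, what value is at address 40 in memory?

-17

edx=0
edi=11
esi=6
ebx=24
eax=34
edx=0-16=-16
ebx=24>>4=1
edi=11^15=4
esi=6>>2=1
eax=34<<1=68
edx=(-16)-1=-17
mov [40], edx → M[40]=-17
halt.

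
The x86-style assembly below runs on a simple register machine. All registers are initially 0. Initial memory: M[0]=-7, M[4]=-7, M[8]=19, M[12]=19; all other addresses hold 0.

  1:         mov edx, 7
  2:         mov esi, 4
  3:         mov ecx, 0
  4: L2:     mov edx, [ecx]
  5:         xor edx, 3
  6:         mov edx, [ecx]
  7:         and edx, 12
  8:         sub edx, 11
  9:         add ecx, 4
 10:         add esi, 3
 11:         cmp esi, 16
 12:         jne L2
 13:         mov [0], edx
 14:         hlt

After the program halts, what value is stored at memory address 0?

edx=7
esi=4
ecx=0
edx=M[0]=-7
edx=(-7)^3=-6
edx=M[0]=-7
edx=(-7)&12=8
edx=8-11=-3
ecx=0+4=4
esi=4+3=7
cmp esi, 16  (cmp 7,16)
jne L2: taken
edx=M[4]=-7
edx=(-7)^3=-6
edx=M[4]=-7
edx=(-7)&12=8
edx=8-11=-3
ecx=4+4=8
esi=7+3=10
cmp esi, 16  (cmp 10,16)
jne L2: taken
edx=M[8]=19
edx=19^3=16
edx=M[8]=19
edx=19&12=0
edx=0-11=-11
ecx=8+4=12
esi=10+3=13
cmp esi, 16  (cmp 13,16)
jne L2: taken
edx=M[12]=19
edx=19^3=16
edx=M[12]=19
edx=19&12=0
edx=0-11=-11
ecx=12+4=16
esi=13+3=16
cmp esi, 16  (cmp 16,16)
jne L2: not taken
mov [0], edx → M[0]=-11
halt.

-11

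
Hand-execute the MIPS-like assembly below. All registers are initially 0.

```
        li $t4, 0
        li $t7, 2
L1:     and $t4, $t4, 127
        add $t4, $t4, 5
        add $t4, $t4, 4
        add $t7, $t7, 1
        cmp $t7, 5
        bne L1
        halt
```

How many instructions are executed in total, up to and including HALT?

21

li $t4, 0 → $t4=0
li $t7, 2 → $t7=2
and $t4, $t4, 127 → $t4=0&127=0
add $t4, $t4, 5 → $t4=0+5=5
add $t4, $t4, 4 → $t4=5+4=9
add $t7, $t7, 1 → $t7=2+1=3
cmp $t7, 5  (cmp 3,5)
bne L1: taken
and $t4, $t4, 127 → $t4=9&127=9
add $t4, $t4, 5 → $t4=9+5=14
add $t4, $t4, 4 → $t4=14+4=18
add $t7, $t7, 1 → $t7=3+1=4
cmp $t7, 5  (cmp 4,5)
bne L1: taken
and $t4, $t4, 127 → $t4=18&127=18
add $t4, $t4, 5 → $t4=18+5=23
add $t4, $t4, 4 → $t4=23+4=27
add $t7, $t7, 1 → $t7=4+1=5
cmp $t7, 5  (cmp 5,5)
bne L1: not taken
halt.
Total executed instructions: 21.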